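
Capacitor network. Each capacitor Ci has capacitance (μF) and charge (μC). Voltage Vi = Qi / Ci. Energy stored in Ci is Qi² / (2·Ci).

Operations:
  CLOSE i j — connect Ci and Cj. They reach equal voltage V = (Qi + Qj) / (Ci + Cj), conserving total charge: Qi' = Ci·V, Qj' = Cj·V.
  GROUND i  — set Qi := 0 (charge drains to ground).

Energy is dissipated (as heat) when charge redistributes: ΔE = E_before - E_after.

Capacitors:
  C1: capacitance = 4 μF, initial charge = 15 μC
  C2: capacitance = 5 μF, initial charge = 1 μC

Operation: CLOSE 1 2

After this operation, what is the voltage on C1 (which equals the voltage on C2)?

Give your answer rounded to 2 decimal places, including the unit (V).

Answer: 1.78 V

Derivation:
Initial: C1(4μF, Q=15μC, V=3.75V), C2(5μF, Q=1μC, V=0.20V)
Op 1: CLOSE 1-2: Q_total=16.00, C_total=9.00, V=1.78; Q1=7.11, Q2=8.89; dissipated=14.003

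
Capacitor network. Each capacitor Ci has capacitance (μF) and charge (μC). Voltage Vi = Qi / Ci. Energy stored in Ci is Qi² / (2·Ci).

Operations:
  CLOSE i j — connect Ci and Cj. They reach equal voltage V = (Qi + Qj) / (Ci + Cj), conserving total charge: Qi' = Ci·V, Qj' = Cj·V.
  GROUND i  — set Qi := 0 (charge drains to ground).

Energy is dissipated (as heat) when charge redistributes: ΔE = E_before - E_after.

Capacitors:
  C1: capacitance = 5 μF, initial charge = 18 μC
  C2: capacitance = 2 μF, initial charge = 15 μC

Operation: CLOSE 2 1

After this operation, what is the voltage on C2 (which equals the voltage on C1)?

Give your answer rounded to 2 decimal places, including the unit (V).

Initial: C1(5μF, Q=18μC, V=3.60V), C2(2μF, Q=15μC, V=7.50V)
Op 1: CLOSE 2-1: Q_total=33.00, C_total=7.00, V=4.71; Q2=9.43, Q1=23.57; dissipated=10.864

Answer: 4.71 V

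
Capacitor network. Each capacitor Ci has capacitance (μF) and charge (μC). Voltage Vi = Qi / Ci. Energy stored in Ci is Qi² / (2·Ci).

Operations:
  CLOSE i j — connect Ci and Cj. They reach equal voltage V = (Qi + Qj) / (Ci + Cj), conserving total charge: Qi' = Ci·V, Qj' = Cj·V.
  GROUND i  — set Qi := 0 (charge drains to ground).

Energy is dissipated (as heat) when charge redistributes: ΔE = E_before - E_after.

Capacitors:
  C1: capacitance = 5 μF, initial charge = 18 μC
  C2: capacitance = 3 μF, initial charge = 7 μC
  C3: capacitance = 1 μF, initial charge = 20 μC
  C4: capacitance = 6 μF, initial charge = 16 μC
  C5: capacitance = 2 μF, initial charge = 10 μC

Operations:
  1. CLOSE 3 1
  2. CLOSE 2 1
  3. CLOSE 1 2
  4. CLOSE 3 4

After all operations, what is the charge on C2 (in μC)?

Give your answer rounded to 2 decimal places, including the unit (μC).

Initial: C1(5μF, Q=18μC, V=3.60V), C2(3μF, Q=7μC, V=2.33V), C3(1μF, Q=20μC, V=20.00V), C4(6μF, Q=16μC, V=2.67V), C5(2μF, Q=10μC, V=5.00V)
Op 1: CLOSE 3-1: Q_total=38.00, C_total=6.00, V=6.33; Q3=6.33, Q1=31.67; dissipated=112.067
Op 2: CLOSE 2-1: Q_total=38.67, C_total=8.00, V=4.83; Q2=14.50, Q1=24.17; dissipated=15.000
Op 3: CLOSE 1-2: Q_total=38.67, C_total=8.00, V=4.83; Q1=24.17, Q2=14.50; dissipated=0.000
Op 4: CLOSE 3-4: Q_total=22.33, C_total=7.00, V=3.19; Q3=3.19, Q4=19.14; dissipated=5.762
Final charges: Q1=24.17, Q2=14.50, Q3=3.19, Q4=19.14, Q5=10.00

Answer: 14.50 μC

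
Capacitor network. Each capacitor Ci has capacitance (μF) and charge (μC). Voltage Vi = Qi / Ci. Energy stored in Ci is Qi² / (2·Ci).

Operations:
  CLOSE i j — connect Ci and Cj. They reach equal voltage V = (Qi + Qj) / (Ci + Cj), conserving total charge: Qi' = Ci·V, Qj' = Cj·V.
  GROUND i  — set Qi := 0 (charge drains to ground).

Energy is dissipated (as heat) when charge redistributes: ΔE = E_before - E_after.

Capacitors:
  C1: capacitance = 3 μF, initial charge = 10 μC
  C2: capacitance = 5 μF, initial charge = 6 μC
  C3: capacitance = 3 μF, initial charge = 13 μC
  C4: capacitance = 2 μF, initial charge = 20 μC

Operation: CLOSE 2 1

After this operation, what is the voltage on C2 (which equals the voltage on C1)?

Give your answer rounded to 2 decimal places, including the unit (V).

Answer: 2.00 V

Derivation:
Initial: C1(3μF, Q=10μC, V=3.33V), C2(5μF, Q=6μC, V=1.20V), C3(3μF, Q=13μC, V=4.33V), C4(2μF, Q=20μC, V=10.00V)
Op 1: CLOSE 2-1: Q_total=16.00, C_total=8.00, V=2.00; Q2=10.00, Q1=6.00; dissipated=4.267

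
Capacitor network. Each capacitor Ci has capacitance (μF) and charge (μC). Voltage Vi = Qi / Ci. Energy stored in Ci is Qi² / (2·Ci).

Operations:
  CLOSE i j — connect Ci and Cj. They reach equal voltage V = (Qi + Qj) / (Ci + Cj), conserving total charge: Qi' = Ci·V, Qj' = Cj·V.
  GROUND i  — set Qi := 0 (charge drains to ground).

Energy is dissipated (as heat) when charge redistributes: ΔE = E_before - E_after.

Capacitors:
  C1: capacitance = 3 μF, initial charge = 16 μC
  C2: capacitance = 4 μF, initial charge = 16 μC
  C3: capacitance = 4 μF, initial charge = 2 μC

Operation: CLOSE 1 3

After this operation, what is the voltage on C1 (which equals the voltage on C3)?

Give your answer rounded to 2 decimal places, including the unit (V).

Answer: 2.57 V

Derivation:
Initial: C1(3μF, Q=16μC, V=5.33V), C2(4μF, Q=16μC, V=4.00V), C3(4μF, Q=2μC, V=0.50V)
Op 1: CLOSE 1-3: Q_total=18.00, C_total=7.00, V=2.57; Q1=7.71, Q3=10.29; dissipated=20.024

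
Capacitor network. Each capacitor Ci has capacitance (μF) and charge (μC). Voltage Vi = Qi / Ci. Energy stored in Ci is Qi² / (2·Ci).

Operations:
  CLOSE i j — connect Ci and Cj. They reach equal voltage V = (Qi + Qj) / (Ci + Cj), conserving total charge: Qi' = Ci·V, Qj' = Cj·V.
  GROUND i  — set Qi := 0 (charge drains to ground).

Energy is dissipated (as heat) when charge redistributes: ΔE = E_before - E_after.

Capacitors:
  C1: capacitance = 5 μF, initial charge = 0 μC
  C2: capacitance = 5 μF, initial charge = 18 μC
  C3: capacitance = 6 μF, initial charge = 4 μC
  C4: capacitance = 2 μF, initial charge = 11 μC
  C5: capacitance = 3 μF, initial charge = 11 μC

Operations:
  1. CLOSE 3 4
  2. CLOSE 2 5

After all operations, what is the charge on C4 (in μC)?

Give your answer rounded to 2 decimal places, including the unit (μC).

Initial: C1(5μF, Q=0μC, V=0.00V), C2(5μF, Q=18μC, V=3.60V), C3(6μF, Q=4μC, V=0.67V), C4(2μF, Q=11μC, V=5.50V), C5(3μF, Q=11μC, V=3.67V)
Op 1: CLOSE 3-4: Q_total=15.00, C_total=8.00, V=1.88; Q3=11.25, Q4=3.75; dissipated=17.521
Op 2: CLOSE 2-5: Q_total=29.00, C_total=8.00, V=3.62; Q2=18.12, Q5=10.88; dissipated=0.004
Final charges: Q1=0.00, Q2=18.12, Q3=11.25, Q4=3.75, Q5=10.88

Answer: 3.75 μC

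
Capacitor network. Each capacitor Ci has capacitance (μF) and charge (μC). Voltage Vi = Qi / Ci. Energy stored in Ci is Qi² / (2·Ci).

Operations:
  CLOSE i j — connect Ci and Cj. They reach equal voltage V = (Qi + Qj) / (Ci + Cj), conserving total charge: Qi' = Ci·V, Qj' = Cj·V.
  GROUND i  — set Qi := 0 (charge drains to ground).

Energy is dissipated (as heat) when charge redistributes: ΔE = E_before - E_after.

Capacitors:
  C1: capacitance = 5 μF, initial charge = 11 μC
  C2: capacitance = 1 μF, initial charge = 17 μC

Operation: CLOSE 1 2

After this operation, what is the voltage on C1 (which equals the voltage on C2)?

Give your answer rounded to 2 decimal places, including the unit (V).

Initial: C1(5μF, Q=11μC, V=2.20V), C2(1μF, Q=17μC, V=17.00V)
Op 1: CLOSE 1-2: Q_total=28.00, C_total=6.00, V=4.67; Q1=23.33, Q2=4.67; dissipated=91.267

Answer: 4.67 V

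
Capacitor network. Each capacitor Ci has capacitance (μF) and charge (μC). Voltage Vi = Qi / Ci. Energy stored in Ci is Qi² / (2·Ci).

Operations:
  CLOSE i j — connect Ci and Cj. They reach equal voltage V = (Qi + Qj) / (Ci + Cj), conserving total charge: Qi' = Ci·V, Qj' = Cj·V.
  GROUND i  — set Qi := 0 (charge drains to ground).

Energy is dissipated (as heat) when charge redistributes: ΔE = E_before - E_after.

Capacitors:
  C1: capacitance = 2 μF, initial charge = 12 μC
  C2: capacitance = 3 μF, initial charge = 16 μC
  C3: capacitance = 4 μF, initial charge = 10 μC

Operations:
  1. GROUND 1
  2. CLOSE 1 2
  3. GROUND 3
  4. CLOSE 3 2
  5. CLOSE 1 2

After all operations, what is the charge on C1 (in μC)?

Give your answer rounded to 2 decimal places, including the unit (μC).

Initial: C1(2μF, Q=12μC, V=6.00V), C2(3μF, Q=16μC, V=5.33V), C3(4μF, Q=10μC, V=2.50V)
Op 1: GROUND 1: Q1=0; energy lost=36.000
Op 2: CLOSE 1-2: Q_total=16.00, C_total=5.00, V=3.20; Q1=6.40, Q2=9.60; dissipated=17.067
Op 3: GROUND 3: Q3=0; energy lost=12.500
Op 4: CLOSE 3-2: Q_total=9.60, C_total=7.00, V=1.37; Q3=5.49, Q2=4.11; dissipated=8.777
Op 5: CLOSE 1-2: Q_total=10.51, C_total=5.00, V=2.10; Q1=4.21, Q2=6.31; dissipated=2.006
Final charges: Q1=4.21, Q2=6.31, Q3=5.49

Answer: 4.21 μC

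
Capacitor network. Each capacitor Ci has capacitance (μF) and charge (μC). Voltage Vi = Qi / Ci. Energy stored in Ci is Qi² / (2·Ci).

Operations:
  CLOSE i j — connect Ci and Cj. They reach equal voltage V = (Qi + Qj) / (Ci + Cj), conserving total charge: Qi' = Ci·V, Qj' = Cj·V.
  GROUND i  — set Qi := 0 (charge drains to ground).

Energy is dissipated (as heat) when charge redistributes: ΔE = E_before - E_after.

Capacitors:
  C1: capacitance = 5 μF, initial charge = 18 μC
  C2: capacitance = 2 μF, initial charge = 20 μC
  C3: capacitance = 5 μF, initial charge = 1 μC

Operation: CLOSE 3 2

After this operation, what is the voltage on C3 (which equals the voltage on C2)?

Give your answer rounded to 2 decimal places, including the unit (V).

Initial: C1(5μF, Q=18μC, V=3.60V), C2(2μF, Q=20μC, V=10.00V), C3(5μF, Q=1μC, V=0.20V)
Op 1: CLOSE 3-2: Q_total=21.00, C_total=7.00, V=3.00; Q3=15.00, Q2=6.00; dissipated=68.600

Answer: 3.00 V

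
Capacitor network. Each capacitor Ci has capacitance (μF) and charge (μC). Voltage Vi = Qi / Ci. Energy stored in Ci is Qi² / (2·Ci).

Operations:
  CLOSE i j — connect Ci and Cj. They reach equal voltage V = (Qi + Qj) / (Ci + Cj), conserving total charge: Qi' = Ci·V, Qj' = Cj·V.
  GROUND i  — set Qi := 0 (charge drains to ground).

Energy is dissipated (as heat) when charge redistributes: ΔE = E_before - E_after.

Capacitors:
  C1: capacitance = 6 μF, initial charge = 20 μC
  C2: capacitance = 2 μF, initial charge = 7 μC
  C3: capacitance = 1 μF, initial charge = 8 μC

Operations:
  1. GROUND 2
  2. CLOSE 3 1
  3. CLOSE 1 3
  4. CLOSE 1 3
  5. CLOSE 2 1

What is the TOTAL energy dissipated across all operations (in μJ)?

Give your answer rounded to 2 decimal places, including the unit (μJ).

Answer: 33.58 μJ

Derivation:
Initial: C1(6μF, Q=20μC, V=3.33V), C2(2μF, Q=7μC, V=3.50V), C3(1μF, Q=8μC, V=8.00V)
Op 1: GROUND 2: Q2=0; energy lost=12.250
Op 2: CLOSE 3-1: Q_total=28.00, C_total=7.00, V=4.00; Q3=4.00, Q1=24.00; dissipated=9.333
Op 3: CLOSE 1-3: Q_total=28.00, C_total=7.00, V=4.00; Q1=24.00, Q3=4.00; dissipated=0.000
Op 4: CLOSE 1-3: Q_total=28.00, C_total=7.00, V=4.00; Q1=24.00, Q3=4.00; dissipated=0.000
Op 5: CLOSE 2-1: Q_total=24.00, C_total=8.00, V=3.00; Q2=6.00, Q1=18.00; dissipated=12.000
Total dissipated: 33.583 μJ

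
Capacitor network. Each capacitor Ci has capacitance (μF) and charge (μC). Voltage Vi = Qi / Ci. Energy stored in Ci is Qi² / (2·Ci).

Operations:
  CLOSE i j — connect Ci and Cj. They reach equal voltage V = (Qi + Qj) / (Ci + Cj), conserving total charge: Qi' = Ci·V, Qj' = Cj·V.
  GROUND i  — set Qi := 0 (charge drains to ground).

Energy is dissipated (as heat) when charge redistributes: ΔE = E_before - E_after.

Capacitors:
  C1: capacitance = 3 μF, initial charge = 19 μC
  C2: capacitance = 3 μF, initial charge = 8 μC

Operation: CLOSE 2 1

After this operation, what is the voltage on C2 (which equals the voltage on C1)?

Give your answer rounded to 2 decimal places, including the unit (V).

Answer: 4.50 V

Derivation:
Initial: C1(3μF, Q=19μC, V=6.33V), C2(3μF, Q=8μC, V=2.67V)
Op 1: CLOSE 2-1: Q_total=27.00, C_total=6.00, V=4.50; Q2=13.50, Q1=13.50; dissipated=10.083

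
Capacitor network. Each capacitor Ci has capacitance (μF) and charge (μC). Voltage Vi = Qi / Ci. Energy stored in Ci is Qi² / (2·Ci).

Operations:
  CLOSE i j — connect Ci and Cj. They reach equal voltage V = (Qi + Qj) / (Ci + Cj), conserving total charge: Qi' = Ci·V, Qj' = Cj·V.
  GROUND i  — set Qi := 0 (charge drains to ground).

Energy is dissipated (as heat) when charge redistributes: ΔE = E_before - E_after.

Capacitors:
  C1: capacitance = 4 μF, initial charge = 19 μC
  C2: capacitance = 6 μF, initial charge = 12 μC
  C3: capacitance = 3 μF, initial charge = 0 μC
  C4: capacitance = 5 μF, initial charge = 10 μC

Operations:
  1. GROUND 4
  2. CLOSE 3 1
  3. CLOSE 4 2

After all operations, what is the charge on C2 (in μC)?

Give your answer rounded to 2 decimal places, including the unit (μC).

Initial: C1(4μF, Q=19μC, V=4.75V), C2(6μF, Q=12μC, V=2.00V), C3(3μF, Q=0μC, V=0.00V), C4(5μF, Q=10μC, V=2.00V)
Op 1: GROUND 4: Q4=0; energy lost=10.000
Op 2: CLOSE 3-1: Q_total=19.00, C_total=7.00, V=2.71; Q3=8.14, Q1=10.86; dissipated=19.339
Op 3: CLOSE 4-2: Q_total=12.00, C_total=11.00, V=1.09; Q4=5.45, Q2=6.55; dissipated=5.455
Final charges: Q1=10.86, Q2=6.55, Q3=8.14, Q4=5.45

Answer: 6.55 μC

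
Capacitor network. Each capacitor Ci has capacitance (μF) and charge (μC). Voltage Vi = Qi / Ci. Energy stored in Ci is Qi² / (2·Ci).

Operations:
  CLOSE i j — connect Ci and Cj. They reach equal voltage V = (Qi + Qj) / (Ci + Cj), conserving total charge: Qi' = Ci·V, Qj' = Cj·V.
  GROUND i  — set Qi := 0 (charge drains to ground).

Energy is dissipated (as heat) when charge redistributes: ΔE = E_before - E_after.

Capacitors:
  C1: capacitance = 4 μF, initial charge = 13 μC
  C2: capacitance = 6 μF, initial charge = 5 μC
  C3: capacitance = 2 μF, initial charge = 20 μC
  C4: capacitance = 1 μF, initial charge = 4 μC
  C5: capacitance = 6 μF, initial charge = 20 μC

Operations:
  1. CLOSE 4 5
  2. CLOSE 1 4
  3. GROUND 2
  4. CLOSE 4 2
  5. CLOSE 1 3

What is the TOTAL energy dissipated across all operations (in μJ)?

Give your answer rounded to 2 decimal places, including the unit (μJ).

Answer: 36.97 μJ

Derivation:
Initial: C1(4μF, Q=13μC, V=3.25V), C2(6μF, Q=5μC, V=0.83V), C3(2μF, Q=20μC, V=10.00V), C4(1μF, Q=4μC, V=4.00V), C5(6μF, Q=20μC, V=3.33V)
Op 1: CLOSE 4-5: Q_total=24.00, C_total=7.00, V=3.43; Q4=3.43, Q5=20.57; dissipated=0.190
Op 2: CLOSE 1-4: Q_total=16.43, C_total=5.00, V=3.29; Q1=13.14, Q4=3.29; dissipated=0.013
Op 3: GROUND 2: Q2=0; energy lost=2.083
Op 4: CLOSE 4-2: Q_total=3.29, C_total=7.00, V=0.47; Q4=0.47, Q2=2.82; dissipated=4.627
Op 5: CLOSE 1-3: Q_total=33.14, C_total=6.00, V=5.52; Q1=22.10, Q3=11.05; dissipated=30.054
Total dissipated: 36.968 μJ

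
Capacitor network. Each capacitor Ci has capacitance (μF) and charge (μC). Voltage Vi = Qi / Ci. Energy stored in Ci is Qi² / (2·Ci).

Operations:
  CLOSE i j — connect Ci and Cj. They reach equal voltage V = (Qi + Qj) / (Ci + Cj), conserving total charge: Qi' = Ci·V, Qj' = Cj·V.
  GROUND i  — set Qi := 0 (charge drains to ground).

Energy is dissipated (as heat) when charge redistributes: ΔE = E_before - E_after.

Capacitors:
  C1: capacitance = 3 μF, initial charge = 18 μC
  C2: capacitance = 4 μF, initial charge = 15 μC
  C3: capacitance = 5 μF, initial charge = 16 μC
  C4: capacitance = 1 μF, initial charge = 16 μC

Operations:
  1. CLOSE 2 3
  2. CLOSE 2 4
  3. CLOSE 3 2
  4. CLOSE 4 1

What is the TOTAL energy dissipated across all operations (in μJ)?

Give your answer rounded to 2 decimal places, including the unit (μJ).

Answer: 70.40 μJ

Derivation:
Initial: C1(3μF, Q=18μC, V=6.00V), C2(4μF, Q=15μC, V=3.75V), C3(5μF, Q=16μC, V=3.20V), C4(1μF, Q=16μC, V=16.00V)
Op 1: CLOSE 2-3: Q_total=31.00, C_total=9.00, V=3.44; Q2=13.78, Q3=17.22; dissipated=0.336
Op 2: CLOSE 2-4: Q_total=29.78, C_total=5.00, V=5.96; Q2=23.82, Q4=5.96; dissipated=63.057
Op 3: CLOSE 3-2: Q_total=41.04, C_total=9.00, V=4.56; Q3=22.80, Q2=18.24; dissipated=7.006
Op 4: CLOSE 4-1: Q_total=23.96, C_total=4.00, V=5.99; Q4=5.99, Q1=17.97; dissipated=0.001
Total dissipated: 70.400 μJ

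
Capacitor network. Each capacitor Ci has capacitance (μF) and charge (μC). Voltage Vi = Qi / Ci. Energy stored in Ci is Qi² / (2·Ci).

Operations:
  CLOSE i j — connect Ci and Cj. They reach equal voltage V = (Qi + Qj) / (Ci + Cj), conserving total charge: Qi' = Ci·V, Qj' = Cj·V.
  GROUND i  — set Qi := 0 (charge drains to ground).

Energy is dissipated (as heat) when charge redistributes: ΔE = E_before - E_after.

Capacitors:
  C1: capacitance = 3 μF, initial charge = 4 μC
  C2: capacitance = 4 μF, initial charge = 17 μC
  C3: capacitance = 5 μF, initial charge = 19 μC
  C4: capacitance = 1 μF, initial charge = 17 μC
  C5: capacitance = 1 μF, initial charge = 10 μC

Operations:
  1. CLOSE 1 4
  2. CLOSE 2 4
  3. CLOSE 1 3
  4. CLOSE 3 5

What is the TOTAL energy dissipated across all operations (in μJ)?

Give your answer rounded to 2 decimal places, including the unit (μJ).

Initial: C1(3μF, Q=4μC, V=1.33V), C2(4μF, Q=17μC, V=4.25V), C3(5μF, Q=19μC, V=3.80V), C4(1μF, Q=17μC, V=17.00V), C5(1μF, Q=10μC, V=10.00V)
Op 1: CLOSE 1-4: Q_total=21.00, C_total=4.00, V=5.25; Q1=15.75, Q4=5.25; dissipated=92.042
Op 2: CLOSE 2-4: Q_total=22.25, C_total=5.00, V=4.45; Q2=17.80, Q4=4.45; dissipated=0.400
Op 3: CLOSE 1-3: Q_total=34.75, C_total=8.00, V=4.34; Q1=13.03, Q3=21.72; dissipated=1.971
Op 4: CLOSE 3-5: Q_total=31.72, C_total=6.00, V=5.29; Q3=26.43, Q5=5.29; dissipated=13.330
Total dissipated: 107.743 μJ

Answer: 107.74 μJ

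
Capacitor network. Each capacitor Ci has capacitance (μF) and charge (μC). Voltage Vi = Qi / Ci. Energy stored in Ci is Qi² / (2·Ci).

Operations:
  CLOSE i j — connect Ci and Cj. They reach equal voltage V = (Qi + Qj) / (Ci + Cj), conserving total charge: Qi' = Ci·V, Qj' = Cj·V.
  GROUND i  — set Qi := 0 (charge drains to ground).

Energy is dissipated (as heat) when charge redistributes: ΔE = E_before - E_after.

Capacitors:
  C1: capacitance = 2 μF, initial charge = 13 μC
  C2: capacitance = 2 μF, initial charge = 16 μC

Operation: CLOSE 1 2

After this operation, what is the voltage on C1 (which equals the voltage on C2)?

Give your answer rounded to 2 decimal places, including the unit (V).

Answer: 7.25 V

Derivation:
Initial: C1(2μF, Q=13μC, V=6.50V), C2(2μF, Q=16μC, V=8.00V)
Op 1: CLOSE 1-2: Q_total=29.00, C_total=4.00, V=7.25; Q1=14.50, Q2=14.50; dissipated=1.125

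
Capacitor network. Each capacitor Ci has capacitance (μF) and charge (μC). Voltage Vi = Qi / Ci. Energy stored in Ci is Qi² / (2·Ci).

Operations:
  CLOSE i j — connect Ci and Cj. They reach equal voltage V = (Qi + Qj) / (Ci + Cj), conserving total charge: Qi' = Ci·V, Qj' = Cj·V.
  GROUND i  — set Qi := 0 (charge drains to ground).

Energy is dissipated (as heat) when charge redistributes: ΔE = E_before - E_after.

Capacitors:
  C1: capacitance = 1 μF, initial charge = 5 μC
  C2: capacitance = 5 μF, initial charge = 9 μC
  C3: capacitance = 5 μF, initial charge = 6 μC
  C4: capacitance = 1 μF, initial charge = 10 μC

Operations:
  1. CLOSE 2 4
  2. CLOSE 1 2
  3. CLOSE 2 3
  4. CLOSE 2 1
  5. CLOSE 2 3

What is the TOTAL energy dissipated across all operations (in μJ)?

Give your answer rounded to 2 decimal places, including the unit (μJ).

Answer: 36.45 μJ

Derivation:
Initial: C1(1μF, Q=5μC, V=5.00V), C2(5μF, Q=9μC, V=1.80V), C3(5μF, Q=6μC, V=1.20V), C4(1μF, Q=10μC, V=10.00V)
Op 1: CLOSE 2-4: Q_total=19.00, C_total=6.00, V=3.17; Q2=15.83, Q4=3.17; dissipated=28.017
Op 2: CLOSE 1-2: Q_total=20.83, C_total=6.00, V=3.47; Q1=3.47, Q2=17.36; dissipated=1.400
Op 3: CLOSE 2-3: Q_total=23.36, C_total=10.00, V=2.34; Q2=11.68, Q3=11.68; dissipated=6.454
Op 4: CLOSE 2-1: Q_total=15.15, C_total=6.00, V=2.53; Q2=12.63, Q1=2.53; dissipated=0.538
Op 5: CLOSE 2-3: Q_total=24.31, C_total=10.00, V=2.43; Q2=12.15, Q3=12.15; dissipated=0.045
Total dissipated: 36.454 μJ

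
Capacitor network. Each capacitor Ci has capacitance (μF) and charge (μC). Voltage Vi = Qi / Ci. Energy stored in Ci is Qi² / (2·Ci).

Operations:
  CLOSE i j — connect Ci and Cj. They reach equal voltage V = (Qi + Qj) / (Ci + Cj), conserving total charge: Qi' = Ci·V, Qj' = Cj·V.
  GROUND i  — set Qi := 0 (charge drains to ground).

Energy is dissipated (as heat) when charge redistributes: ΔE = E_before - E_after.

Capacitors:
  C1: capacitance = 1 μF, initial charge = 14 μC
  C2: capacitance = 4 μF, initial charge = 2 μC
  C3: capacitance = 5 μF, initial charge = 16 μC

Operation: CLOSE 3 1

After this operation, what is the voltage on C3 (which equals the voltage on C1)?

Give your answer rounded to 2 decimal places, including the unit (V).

Initial: C1(1μF, Q=14μC, V=14.00V), C2(4μF, Q=2μC, V=0.50V), C3(5μF, Q=16μC, V=3.20V)
Op 1: CLOSE 3-1: Q_total=30.00, C_total=6.00, V=5.00; Q3=25.00, Q1=5.00; dissipated=48.600

Answer: 5.00 V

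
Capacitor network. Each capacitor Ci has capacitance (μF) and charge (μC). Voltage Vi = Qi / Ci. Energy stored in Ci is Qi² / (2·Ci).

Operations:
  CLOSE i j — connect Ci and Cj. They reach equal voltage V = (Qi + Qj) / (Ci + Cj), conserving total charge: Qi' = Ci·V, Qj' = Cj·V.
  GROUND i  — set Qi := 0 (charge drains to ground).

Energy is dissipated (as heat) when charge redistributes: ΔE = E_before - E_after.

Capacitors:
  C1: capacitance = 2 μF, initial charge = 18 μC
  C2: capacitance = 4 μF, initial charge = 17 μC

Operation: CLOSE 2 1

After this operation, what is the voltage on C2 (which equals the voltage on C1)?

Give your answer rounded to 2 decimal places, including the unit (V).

Initial: C1(2μF, Q=18μC, V=9.00V), C2(4μF, Q=17μC, V=4.25V)
Op 1: CLOSE 2-1: Q_total=35.00, C_total=6.00, V=5.83; Q2=23.33, Q1=11.67; dissipated=15.042

Answer: 5.83 V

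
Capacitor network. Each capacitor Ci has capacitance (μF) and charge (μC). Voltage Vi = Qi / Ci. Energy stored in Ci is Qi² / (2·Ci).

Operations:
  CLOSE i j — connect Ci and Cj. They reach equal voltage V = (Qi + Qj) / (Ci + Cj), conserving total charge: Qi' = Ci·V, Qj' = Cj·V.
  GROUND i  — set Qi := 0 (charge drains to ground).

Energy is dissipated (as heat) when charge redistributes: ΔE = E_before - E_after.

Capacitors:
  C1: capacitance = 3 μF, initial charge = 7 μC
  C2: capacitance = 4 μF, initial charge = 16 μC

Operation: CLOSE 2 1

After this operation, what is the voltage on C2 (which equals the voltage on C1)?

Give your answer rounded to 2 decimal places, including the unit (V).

Initial: C1(3μF, Q=7μC, V=2.33V), C2(4μF, Q=16μC, V=4.00V)
Op 1: CLOSE 2-1: Q_total=23.00, C_total=7.00, V=3.29; Q2=13.14, Q1=9.86; dissipated=2.381

Answer: 3.29 V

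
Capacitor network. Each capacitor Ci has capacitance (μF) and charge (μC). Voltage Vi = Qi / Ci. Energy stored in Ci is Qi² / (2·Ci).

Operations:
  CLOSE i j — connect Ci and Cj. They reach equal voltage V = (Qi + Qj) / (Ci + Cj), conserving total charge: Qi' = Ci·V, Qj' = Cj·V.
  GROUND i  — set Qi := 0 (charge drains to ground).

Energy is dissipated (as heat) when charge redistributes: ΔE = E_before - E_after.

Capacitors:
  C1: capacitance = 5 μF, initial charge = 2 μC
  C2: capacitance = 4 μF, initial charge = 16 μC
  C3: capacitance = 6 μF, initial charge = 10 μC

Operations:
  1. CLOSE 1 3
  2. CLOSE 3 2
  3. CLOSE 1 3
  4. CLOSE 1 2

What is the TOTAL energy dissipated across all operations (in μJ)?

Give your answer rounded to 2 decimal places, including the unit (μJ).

Answer: 14.50 μJ

Derivation:
Initial: C1(5μF, Q=2μC, V=0.40V), C2(4μF, Q=16μC, V=4.00V), C3(6μF, Q=10μC, V=1.67V)
Op 1: CLOSE 1-3: Q_total=12.00, C_total=11.00, V=1.09; Q1=5.45, Q3=6.55; dissipated=2.188
Op 2: CLOSE 3-2: Q_total=22.55, C_total=10.00, V=2.25; Q3=13.53, Q2=9.02; dissipated=10.155
Op 3: CLOSE 1-3: Q_total=18.98, C_total=11.00, V=1.73; Q1=8.63, Q3=10.35; dissipated=1.846
Op 4: CLOSE 1-2: Q_total=17.65, C_total=9.00, V=1.96; Q1=9.80, Q2=7.84; dissipated=0.311
Total dissipated: 14.501 μJ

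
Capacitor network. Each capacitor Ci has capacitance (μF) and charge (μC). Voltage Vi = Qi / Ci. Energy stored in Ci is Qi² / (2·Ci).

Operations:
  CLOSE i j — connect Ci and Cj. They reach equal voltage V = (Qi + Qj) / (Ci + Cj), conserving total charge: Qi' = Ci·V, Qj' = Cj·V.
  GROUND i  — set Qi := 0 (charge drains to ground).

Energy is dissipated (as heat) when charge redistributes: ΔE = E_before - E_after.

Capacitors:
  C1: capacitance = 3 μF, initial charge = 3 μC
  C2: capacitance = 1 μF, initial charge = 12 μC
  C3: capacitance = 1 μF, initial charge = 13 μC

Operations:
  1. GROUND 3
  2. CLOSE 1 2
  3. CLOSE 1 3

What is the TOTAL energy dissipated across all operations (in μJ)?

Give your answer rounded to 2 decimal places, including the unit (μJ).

Initial: C1(3μF, Q=3μC, V=1.00V), C2(1μF, Q=12μC, V=12.00V), C3(1μF, Q=13μC, V=13.00V)
Op 1: GROUND 3: Q3=0; energy lost=84.500
Op 2: CLOSE 1-2: Q_total=15.00, C_total=4.00, V=3.75; Q1=11.25, Q2=3.75; dissipated=45.375
Op 3: CLOSE 1-3: Q_total=11.25, C_total=4.00, V=2.81; Q1=8.44, Q3=2.81; dissipated=5.273
Total dissipated: 135.148 μJ

Answer: 135.15 μJ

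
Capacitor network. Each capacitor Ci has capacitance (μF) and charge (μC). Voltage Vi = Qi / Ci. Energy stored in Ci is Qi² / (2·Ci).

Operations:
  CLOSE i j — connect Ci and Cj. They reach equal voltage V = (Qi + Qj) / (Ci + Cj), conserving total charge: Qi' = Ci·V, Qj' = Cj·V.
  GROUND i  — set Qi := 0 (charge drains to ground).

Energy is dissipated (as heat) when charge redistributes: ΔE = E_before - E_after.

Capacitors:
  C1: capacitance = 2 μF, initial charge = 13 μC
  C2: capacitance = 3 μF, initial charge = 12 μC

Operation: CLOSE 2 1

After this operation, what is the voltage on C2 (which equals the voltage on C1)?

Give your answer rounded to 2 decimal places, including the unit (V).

Answer: 5.00 V

Derivation:
Initial: C1(2μF, Q=13μC, V=6.50V), C2(3μF, Q=12μC, V=4.00V)
Op 1: CLOSE 2-1: Q_total=25.00, C_total=5.00, V=5.00; Q2=15.00, Q1=10.00; dissipated=3.750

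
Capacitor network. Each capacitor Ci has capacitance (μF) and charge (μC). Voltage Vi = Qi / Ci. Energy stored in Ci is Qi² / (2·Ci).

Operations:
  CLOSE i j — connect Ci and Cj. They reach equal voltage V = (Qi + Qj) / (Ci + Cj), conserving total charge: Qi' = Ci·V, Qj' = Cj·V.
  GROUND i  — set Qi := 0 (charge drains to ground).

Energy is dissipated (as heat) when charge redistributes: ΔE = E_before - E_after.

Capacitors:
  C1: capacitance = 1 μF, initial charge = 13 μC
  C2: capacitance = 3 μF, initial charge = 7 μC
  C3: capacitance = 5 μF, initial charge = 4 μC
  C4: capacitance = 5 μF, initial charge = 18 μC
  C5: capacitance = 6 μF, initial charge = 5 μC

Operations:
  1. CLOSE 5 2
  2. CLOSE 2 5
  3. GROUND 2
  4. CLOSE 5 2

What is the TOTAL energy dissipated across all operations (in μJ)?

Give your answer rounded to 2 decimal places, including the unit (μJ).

Answer: 6.69 μJ

Derivation:
Initial: C1(1μF, Q=13μC, V=13.00V), C2(3μF, Q=7μC, V=2.33V), C3(5μF, Q=4μC, V=0.80V), C4(5μF, Q=18μC, V=3.60V), C5(6μF, Q=5μC, V=0.83V)
Op 1: CLOSE 5-2: Q_total=12.00, C_total=9.00, V=1.33; Q5=8.00, Q2=4.00; dissipated=2.250
Op 2: CLOSE 2-5: Q_total=12.00, C_total=9.00, V=1.33; Q2=4.00, Q5=8.00; dissipated=0.000
Op 3: GROUND 2: Q2=0; energy lost=2.667
Op 4: CLOSE 5-2: Q_total=8.00, C_total=9.00, V=0.89; Q5=5.33, Q2=2.67; dissipated=1.778
Total dissipated: 6.694 μJ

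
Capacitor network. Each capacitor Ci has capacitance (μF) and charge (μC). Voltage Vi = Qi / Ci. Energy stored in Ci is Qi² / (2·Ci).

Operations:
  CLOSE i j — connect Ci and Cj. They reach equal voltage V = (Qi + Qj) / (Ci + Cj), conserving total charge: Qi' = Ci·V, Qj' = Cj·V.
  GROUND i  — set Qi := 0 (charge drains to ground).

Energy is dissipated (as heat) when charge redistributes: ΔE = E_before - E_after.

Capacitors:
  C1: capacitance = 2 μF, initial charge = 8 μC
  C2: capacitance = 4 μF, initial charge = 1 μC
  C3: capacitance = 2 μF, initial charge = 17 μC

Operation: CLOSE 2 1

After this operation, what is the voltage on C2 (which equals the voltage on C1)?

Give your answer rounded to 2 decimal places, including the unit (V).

Initial: C1(2μF, Q=8μC, V=4.00V), C2(4μF, Q=1μC, V=0.25V), C3(2μF, Q=17μC, V=8.50V)
Op 1: CLOSE 2-1: Q_total=9.00, C_total=6.00, V=1.50; Q2=6.00, Q1=3.00; dissipated=9.375

Answer: 1.50 V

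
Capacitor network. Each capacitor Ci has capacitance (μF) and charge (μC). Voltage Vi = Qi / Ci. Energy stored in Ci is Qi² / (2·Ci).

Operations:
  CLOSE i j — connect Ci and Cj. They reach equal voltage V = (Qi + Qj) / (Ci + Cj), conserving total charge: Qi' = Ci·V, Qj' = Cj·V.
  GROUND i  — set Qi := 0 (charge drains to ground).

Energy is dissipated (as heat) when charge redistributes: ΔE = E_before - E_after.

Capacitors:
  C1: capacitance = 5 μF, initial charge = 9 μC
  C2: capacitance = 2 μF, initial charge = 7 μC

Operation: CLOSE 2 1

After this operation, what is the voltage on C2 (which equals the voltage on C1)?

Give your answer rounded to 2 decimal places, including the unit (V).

Initial: C1(5μF, Q=9μC, V=1.80V), C2(2μF, Q=7μC, V=3.50V)
Op 1: CLOSE 2-1: Q_total=16.00, C_total=7.00, V=2.29; Q2=4.57, Q1=11.43; dissipated=2.064

Answer: 2.29 V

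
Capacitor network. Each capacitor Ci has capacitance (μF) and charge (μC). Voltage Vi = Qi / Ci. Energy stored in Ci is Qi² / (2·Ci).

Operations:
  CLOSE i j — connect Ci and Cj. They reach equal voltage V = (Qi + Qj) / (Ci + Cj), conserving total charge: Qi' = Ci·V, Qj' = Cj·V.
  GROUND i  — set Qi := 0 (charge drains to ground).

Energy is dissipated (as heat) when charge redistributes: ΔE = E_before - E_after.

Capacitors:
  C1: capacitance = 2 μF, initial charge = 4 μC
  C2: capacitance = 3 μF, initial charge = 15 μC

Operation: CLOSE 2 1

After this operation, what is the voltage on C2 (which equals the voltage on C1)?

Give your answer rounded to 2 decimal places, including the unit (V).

Answer: 3.80 V

Derivation:
Initial: C1(2μF, Q=4μC, V=2.00V), C2(3μF, Q=15μC, V=5.00V)
Op 1: CLOSE 2-1: Q_total=19.00, C_total=5.00, V=3.80; Q2=11.40, Q1=7.60; dissipated=5.400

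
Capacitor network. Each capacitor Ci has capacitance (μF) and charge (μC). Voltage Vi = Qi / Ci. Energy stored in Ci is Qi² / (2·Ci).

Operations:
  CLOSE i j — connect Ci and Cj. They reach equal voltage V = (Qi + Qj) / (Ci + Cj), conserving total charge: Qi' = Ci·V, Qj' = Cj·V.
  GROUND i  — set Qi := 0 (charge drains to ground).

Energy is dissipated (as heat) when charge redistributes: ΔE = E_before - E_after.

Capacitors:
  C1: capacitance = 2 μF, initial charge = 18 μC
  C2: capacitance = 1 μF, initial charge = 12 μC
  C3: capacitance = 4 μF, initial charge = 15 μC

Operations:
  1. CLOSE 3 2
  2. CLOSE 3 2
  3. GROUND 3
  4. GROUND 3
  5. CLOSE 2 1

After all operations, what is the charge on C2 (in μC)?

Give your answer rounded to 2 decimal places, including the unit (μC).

Initial: C1(2μF, Q=18μC, V=9.00V), C2(1μF, Q=12μC, V=12.00V), C3(4μF, Q=15μC, V=3.75V)
Op 1: CLOSE 3-2: Q_total=27.00, C_total=5.00, V=5.40; Q3=21.60, Q2=5.40; dissipated=27.225
Op 2: CLOSE 3-2: Q_total=27.00, C_total=5.00, V=5.40; Q3=21.60, Q2=5.40; dissipated=0.000
Op 3: GROUND 3: Q3=0; energy lost=58.320
Op 4: GROUND 3: Q3=0; energy lost=0.000
Op 5: CLOSE 2-1: Q_total=23.40, C_total=3.00, V=7.80; Q2=7.80, Q1=15.60; dissipated=4.320
Final charges: Q1=15.60, Q2=7.80, Q3=0.00

Answer: 7.80 μC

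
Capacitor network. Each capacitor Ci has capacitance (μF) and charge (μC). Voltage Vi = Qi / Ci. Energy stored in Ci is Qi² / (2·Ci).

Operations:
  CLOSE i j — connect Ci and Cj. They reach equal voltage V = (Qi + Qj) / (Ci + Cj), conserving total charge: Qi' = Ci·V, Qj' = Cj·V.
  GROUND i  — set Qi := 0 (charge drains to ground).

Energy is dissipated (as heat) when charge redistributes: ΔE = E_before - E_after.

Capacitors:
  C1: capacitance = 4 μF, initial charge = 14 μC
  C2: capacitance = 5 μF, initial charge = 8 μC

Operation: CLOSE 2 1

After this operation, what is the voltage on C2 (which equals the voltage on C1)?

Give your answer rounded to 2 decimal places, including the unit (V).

Answer: 2.44 V

Derivation:
Initial: C1(4μF, Q=14μC, V=3.50V), C2(5μF, Q=8μC, V=1.60V)
Op 1: CLOSE 2-1: Q_total=22.00, C_total=9.00, V=2.44; Q2=12.22, Q1=9.78; dissipated=4.011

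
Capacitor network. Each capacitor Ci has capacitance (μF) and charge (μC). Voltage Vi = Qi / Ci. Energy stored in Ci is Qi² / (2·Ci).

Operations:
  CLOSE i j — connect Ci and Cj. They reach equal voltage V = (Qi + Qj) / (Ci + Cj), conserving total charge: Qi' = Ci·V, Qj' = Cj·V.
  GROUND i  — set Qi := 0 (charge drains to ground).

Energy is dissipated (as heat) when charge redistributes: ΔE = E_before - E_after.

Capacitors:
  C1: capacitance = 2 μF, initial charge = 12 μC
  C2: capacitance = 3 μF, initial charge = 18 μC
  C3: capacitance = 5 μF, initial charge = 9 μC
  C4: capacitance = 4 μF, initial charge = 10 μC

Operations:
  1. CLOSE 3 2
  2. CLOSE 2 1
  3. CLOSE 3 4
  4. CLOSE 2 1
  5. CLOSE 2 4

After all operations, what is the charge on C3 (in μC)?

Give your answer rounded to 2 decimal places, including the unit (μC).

Answer: 14.93 μC

Derivation:
Initial: C1(2μF, Q=12μC, V=6.00V), C2(3μF, Q=18μC, V=6.00V), C3(5μF, Q=9μC, V=1.80V), C4(4μF, Q=10μC, V=2.50V)
Op 1: CLOSE 3-2: Q_total=27.00, C_total=8.00, V=3.38; Q3=16.88, Q2=10.12; dissipated=16.538
Op 2: CLOSE 2-1: Q_total=22.12, C_total=5.00, V=4.42; Q2=13.28, Q1=8.85; dissipated=4.134
Op 3: CLOSE 3-4: Q_total=26.88, C_total=9.00, V=2.99; Q3=14.93, Q4=11.94; dissipated=0.851
Op 4: CLOSE 2-1: Q_total=22.12, C_total=5.00, V=4.42; Q2=13.28, Q1=8.85; dissipated=0.000
Op 5: CLOSE 2-4: Q_total=25.22, C_total=7.00, V=3.60; Q2=10.81, Q4=14.41; dissipated=1.775
Final charges: Q1=8.85, Q2=10.81, Q3=14.93, Q4=14.41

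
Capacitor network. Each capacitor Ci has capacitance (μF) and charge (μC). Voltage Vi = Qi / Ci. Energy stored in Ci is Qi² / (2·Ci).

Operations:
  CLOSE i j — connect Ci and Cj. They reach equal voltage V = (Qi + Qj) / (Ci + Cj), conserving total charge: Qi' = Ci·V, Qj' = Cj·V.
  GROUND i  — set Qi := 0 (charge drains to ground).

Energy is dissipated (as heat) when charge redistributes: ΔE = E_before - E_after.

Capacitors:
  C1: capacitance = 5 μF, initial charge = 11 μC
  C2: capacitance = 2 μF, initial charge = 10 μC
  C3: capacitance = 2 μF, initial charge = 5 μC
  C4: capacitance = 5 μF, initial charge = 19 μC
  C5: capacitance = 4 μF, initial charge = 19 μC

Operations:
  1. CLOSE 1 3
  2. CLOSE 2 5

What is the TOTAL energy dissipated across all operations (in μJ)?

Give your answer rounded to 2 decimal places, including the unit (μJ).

Answer: 0.11 μJ

Derivation:
Initial: C1(5μF, Q=11μC, V=2.20V), C2(2μF, Q=10μC, V=5.00V), C3(2μF, Q=5μC, V=2.50V), C4(5μF, Q=19μC, V=3.80V), C5(4μF, Q=19μC, V=4.75V)
Op 1: CLOSE 1-3: Q_total=16.00, C_total=7.00, V=2.29; Q1=11.43, Q3=4.57; dissipated=0.064
Op 2: CLOSE 2-5: Q_total=29.00, C_total=6.00, V=4.83; Q2=9.67, Q5=19.33; dissipated=0.042
Total dissipated: 0.106 μJ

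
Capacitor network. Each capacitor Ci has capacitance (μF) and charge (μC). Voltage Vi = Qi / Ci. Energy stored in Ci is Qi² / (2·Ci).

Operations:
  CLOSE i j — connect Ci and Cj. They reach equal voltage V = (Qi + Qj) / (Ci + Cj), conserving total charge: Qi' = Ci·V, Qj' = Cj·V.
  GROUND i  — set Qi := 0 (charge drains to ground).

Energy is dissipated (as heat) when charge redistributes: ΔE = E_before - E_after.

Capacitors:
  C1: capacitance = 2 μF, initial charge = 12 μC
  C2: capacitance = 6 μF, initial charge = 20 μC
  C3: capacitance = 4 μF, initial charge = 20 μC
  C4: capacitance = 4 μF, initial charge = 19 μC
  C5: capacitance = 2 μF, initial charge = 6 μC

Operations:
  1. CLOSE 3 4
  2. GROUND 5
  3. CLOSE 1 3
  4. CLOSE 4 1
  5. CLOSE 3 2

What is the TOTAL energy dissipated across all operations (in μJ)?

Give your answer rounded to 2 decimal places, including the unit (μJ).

Initial: C1(2μF, Q=12μC, V=6.00V), C2(6μF, Q=20μC, V=3.33V), C3(4μF, Q=20μC, V=5.00V), C4(4μF, Q=19μC, V=4.75V), C5(2μF, Q=6μC, V=3.00V)
Op 1: CLOSE 3-4: Q_total=39.00, C_total=8.00, V=4.88; Q3=19.50, Q4=19.50; dissipated=0.062
Op 2: GROUND 5: Q5=0; energy lost=9.000
Op 3: CLOSE 1-3: Q_total=31.50, C_total=6.00, V=5.25; Q1=10.50, Q3=21.00; dissipated=0.844
Op 4: CLOSE 4-1: Q_total=30.00, C_total=6.00, V=5.00; Q4=20.00, Q1=10.00; dissipated=0.094
Op 5: CLOSE 3-2: Q_total=41.00, C_total=10.00, V=4.10; Q3=16.40, Q2=24.60; dissipated=4.408
Total dissipated: 14.408 μJ

Answer: 14.41 μJ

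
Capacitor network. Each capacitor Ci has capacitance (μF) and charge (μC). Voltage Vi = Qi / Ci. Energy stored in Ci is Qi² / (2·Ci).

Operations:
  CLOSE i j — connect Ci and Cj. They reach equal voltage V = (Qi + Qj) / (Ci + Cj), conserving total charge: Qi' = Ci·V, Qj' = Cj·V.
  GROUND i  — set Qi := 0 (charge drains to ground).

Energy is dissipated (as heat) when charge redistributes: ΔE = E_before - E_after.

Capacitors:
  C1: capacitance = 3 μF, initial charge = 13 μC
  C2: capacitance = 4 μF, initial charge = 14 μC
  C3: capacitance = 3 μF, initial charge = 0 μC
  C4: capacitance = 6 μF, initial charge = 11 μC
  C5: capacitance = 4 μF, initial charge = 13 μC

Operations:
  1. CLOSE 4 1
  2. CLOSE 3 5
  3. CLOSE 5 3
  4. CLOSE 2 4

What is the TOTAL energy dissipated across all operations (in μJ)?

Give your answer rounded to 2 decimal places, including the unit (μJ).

Answer: 16.14 μJ

Derivation:
Initial: C1(3μF, Q=13μC, V=4.33V), C2(4μF, Q=14μC, V=3.50V), C3(3μF, Q=0μC, V=0.00V), C4(6μF, Q=11μC, V=1.83V), C5(4μF, Q=13μC, V=3.25V)
Op 1: CLOSE 4-1: Q_total=24.00, C_total=9.00, V=2.67; Q4=16.00, Q1=8.00; dissipated=6.250
Op 2: CLOSE 3-5: Q_total=13.00, C_total=7.00, V=1.86; Q3=5.57, Q5=7.43; dissipated=9.054
Op 3: CLOSE 5-3: Q_total=13.00, C_total=7.00, V=1.86; Q5=7.43, Q3=5.57; dissipated=0.000
Op 4: CLOSE 2-4: Q_total=30.00, C_total=10.00, V=3.00; Q2=12.00, Q4=18.00; dissipated=0.833
Total dissipated: 16.137 μJ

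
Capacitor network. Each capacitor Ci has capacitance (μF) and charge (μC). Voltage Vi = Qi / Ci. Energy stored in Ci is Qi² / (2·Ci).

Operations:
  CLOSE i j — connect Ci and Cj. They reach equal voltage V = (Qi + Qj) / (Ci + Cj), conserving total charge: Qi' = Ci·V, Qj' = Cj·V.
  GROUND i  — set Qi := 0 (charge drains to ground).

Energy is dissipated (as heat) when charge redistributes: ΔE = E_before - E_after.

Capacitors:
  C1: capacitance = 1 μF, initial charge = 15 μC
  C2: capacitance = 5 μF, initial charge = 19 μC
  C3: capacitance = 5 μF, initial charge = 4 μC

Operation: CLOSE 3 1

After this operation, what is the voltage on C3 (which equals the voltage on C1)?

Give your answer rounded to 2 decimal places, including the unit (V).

Answer: 3.17 V

Derivation:
Initial: C1(1μF, Q=15μC, V=15.00V), C2(5μF, Q=19μC, V=3.80V), C3(5μF, Q=4μC, V=0.80V)
Op 1: CLOSE 3-1: Q_total=19.00, C_total=6.00, V=3.17; Q3=15.83, Q1=3.17; dissipated=84.017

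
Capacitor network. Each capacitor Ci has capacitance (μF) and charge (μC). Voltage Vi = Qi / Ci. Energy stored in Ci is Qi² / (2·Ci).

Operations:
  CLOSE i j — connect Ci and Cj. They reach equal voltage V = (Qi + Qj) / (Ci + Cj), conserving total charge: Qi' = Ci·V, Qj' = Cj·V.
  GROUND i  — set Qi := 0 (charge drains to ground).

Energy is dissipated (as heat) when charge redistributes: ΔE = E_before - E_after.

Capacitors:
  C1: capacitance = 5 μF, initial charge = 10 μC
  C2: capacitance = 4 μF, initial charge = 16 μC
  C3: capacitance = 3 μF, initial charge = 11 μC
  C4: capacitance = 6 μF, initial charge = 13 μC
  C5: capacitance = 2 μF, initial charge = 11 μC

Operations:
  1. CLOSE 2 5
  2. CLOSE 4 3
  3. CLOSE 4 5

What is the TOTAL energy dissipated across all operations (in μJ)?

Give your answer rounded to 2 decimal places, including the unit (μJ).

Initial: C1(5μF, Q=10μC, V=2.00V), C2(4μF, Q=16μC, V=4.00V), C3(3μF, Q=11μC, V=3.67V), C4(6μF, Q=13μC, V=2.17V), C5(2μF, Q=11μC, V=5.50V)
Op 1: CLOSE 2-5: Q_total=27.00, C_total=6.00, V=4.50; Q2=18.00, Q5=9.00; dissipated=1.500
Op 2: CLOSE 4-3: Q_total=24.00, C_total=9.00, V=2.67; Q4=16.00, Q3=8.00; dissipated=2.250
Op 3: CLOSE 4-5: Q_total=25.00, C_total=8.00, V=3.12; Q4=18.75, Q5=6.25; dissipated=2.521
Total dissipated: 6.271 μJ

Answer: 6.27 μJ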